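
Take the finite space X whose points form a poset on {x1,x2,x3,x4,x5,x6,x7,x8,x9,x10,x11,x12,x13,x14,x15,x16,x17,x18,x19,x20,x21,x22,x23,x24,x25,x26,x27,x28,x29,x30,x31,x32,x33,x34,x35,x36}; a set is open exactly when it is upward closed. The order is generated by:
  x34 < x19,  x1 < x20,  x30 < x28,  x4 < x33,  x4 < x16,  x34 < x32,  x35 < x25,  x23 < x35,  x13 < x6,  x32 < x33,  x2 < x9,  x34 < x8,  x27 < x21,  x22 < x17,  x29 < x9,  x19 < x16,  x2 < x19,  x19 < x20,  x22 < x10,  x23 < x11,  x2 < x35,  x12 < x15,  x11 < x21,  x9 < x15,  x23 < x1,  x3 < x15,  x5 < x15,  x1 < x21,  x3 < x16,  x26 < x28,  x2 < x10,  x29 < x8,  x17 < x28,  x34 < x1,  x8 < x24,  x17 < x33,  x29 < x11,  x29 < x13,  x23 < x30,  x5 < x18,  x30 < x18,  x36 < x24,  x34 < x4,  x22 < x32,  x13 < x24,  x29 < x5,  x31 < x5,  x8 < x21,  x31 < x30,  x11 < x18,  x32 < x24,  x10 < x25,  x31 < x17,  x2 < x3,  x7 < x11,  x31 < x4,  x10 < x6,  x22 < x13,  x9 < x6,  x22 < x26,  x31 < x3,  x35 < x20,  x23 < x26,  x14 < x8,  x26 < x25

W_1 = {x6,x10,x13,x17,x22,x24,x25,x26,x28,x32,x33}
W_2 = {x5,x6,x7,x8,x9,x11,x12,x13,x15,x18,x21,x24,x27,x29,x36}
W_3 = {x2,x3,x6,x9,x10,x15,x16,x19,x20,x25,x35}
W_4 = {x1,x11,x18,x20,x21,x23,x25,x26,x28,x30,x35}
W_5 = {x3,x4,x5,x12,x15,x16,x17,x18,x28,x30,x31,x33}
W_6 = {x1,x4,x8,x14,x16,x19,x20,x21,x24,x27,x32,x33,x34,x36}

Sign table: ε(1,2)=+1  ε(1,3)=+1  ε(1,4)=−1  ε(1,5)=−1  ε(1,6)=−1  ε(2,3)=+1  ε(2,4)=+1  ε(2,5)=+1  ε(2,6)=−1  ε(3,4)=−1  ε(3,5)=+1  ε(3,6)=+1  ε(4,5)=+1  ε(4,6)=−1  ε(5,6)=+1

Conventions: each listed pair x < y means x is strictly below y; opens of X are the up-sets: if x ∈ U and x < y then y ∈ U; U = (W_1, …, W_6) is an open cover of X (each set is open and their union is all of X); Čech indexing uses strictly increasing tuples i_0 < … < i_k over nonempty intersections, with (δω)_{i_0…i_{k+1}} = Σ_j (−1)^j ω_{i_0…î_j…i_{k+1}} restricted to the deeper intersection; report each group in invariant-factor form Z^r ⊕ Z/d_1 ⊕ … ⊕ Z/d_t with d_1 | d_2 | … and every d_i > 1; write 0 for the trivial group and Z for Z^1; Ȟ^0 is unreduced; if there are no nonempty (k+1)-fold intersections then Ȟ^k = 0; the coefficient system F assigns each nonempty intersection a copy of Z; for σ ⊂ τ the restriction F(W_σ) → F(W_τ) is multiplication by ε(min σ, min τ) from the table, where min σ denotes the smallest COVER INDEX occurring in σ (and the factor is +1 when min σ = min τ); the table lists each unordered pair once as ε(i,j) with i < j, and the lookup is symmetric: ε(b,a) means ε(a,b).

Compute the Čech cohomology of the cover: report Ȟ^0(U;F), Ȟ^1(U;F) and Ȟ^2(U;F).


nerve simplices:
  W12={x6,x13,x24} W13={x6,x10,x25} W14={x25,x26,x28} W15={x17,x28,x33} W16={x24,x32,x33} W23={x6,x9,x15} W24={x11,x18,x21} W25={x5,x12,x15,x18} W26={x8,x21,x24,x27,x36} W34={x20,x25,x35} W35={x3,x15,x16} W36={x16,x19,x20} W45={x18,x28,x30} W46={x1,x20,x21} W56={x4,x16,x33}
  W123={x6} W126={x24} W134={x25} W145={x28} W156={x33} W235={x15} W245={x18} W246={x21} W346={x20} W356={x16}
C dims 6,15,10; δ0: rk 6, SNF 1^5·2; δ1: rk 9, SNF 1^9
degree 0: 6−6−0 = 0 → Ȟ^0 ≅ 0
degree 1: 15−9−6 = 0 plus torsion [2] → Ȟ^1 ≅ Z/2
degree 2: 10−0−9 = 1 → Ȟ^2 ≅ Z

Ȟ^0 ≅ 0, Ȟ^1 ≅ Z/2 and Ȟ^2 ≅ Z


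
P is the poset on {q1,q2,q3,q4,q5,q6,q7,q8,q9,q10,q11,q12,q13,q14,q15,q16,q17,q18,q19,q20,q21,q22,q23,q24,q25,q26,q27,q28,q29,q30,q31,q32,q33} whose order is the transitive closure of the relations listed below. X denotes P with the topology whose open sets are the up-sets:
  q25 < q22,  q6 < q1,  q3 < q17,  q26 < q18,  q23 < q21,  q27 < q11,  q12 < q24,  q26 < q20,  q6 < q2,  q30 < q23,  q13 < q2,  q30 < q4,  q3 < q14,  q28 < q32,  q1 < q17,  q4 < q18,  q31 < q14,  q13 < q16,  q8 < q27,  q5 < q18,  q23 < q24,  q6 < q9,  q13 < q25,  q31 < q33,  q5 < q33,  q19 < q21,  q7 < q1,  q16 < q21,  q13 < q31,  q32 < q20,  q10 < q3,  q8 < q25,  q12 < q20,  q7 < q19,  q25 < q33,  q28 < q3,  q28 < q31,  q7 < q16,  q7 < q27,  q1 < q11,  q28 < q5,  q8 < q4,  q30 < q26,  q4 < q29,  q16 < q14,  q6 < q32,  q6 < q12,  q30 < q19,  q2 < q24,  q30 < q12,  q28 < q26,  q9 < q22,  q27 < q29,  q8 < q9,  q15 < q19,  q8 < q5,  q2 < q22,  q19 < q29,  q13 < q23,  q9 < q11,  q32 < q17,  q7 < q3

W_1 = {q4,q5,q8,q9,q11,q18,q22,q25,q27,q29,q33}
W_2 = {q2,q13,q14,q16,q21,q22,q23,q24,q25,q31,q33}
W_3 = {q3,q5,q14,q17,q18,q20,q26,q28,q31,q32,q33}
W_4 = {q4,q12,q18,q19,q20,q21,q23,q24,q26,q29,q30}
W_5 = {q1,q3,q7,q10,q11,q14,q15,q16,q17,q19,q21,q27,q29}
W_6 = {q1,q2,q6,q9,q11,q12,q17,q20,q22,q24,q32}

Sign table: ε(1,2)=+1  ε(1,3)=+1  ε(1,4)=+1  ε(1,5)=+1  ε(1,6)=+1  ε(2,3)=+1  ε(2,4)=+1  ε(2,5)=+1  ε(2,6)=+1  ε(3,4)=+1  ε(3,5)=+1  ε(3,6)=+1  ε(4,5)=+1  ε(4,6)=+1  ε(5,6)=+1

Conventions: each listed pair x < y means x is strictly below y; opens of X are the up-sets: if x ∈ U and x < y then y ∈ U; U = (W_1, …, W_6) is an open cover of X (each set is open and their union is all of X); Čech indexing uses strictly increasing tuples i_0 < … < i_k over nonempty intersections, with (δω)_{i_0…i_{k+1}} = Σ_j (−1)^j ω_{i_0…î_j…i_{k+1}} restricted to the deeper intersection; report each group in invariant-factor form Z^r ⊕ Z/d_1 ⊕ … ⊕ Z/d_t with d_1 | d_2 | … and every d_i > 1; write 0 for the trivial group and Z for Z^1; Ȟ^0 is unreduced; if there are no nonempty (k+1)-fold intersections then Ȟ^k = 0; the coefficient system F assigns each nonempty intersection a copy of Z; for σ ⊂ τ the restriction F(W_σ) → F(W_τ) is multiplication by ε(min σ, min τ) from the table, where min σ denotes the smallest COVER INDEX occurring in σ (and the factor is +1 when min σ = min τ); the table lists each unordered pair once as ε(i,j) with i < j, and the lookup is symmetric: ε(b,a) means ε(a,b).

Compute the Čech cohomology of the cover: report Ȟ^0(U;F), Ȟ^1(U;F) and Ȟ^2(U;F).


Ȟ^0(U;F) ≅ Z, Ȟ^1(U;F) ≅ 0, Ȟ^2(U;F) ≅ Z/2

nerve simplices:
  W12={q22,q25,q33} W13={q5,q18,q33} W14={q4,q18,q29} W15={q11,q27,q29} W16={q9,q11,q22} W23={q14,q31,q33} W24={q21,q23,q24} W25={q14,q16,q21} W26={q2,q22,q24} W34={q18,q20,q26} W35={q3,q14,q17} W36={q17,q20,q32} W45={q19,q21,q29} W46={q12,q20,q24} W56={q1,q11,q17}
  W123={q33} W126={q22} W134={q18} W145={q29} W156={q11} W235={q14} W245={q21} W246={q24} W346={q20} W356={q17}
C dims 6,15,10; δ0: rk 5, SNF 1^5; δ1: rk 10, SNF 1^9·2
degree 0: 6−5−0 = 1 → Ȟ^0 ≅ Z
degree 1: 15−10−5 = 0 → Ȟ^1 ≅ 0
degree 2: 10−0−10 = 0 plus torsion [2] → Ȟ^2 ≅ Z/2


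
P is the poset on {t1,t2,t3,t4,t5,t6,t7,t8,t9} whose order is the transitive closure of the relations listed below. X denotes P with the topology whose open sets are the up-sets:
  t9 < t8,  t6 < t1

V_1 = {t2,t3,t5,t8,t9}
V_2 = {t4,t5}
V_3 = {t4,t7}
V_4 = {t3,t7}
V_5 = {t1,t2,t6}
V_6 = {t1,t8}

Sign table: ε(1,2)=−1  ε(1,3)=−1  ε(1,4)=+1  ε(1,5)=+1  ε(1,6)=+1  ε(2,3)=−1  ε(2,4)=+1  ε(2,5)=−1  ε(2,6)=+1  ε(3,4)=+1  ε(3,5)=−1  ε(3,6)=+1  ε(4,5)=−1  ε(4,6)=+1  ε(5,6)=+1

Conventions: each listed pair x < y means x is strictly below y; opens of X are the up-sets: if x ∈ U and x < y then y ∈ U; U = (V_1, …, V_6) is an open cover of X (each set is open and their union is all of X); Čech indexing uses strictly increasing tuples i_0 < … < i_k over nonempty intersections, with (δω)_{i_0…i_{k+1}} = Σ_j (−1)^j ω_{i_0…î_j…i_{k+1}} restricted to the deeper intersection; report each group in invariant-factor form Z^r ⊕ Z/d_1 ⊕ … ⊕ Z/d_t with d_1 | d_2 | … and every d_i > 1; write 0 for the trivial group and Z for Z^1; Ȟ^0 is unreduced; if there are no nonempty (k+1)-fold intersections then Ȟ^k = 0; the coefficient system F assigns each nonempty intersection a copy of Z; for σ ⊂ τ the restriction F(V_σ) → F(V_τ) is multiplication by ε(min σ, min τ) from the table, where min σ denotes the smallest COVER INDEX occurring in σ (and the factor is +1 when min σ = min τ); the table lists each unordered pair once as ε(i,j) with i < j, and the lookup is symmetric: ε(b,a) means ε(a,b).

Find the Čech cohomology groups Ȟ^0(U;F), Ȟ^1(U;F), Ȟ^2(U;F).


nonempty intersections:
  V12={t5} V14={t3} V15={t2} V16={t8} V23={t4} V34={t7} V56={t1}
C dims 6,7; δ0: rk 5, SNF 1^5
Ȟ^0: (6−5)−0=1 ⇒ Z
Ȟ^1: (7−0)−5=2 ⇒ Z^2
Ȟ^2: (0−0)−0=0 ⇒ 0

Ȟ^0(U;F) ≅ Z,  Ȟ^1(U;F) ≅ Z^2,  Ȟ^2(U;F) ≅ 0


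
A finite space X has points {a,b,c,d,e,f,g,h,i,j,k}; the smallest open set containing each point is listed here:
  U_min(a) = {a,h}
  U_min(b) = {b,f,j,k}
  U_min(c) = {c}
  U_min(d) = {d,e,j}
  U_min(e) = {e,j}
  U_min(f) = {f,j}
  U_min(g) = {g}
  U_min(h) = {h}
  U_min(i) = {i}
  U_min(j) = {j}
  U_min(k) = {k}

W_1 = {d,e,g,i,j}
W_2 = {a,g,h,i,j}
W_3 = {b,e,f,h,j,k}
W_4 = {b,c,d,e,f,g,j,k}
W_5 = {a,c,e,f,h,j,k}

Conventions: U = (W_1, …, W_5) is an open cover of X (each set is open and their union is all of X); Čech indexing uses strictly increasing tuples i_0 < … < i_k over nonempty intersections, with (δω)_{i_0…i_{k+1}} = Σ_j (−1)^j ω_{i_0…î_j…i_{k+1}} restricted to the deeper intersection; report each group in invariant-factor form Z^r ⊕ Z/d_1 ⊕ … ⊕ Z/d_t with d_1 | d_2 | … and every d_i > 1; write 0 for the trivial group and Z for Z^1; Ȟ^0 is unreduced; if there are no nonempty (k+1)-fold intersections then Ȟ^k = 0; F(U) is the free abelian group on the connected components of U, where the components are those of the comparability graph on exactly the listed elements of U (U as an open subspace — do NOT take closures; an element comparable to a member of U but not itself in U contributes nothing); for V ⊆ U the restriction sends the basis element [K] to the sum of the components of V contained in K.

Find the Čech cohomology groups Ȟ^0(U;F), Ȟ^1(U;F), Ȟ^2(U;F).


Ȟ^0 ≅ Z^5, Ȟ^1 ≅ 0, Ȟ^2 ≅ 0

cover nerve:
  W12={g,i,j} W13={e,j} W14={d,e,g,j} W15={e,j} W23={h,j} W24={g,j} W25={a,h,j} W34={b,e,f,j,k} W35={e,f,h,j,k} W45={c,e,f,j,k}
  W123={j} W124={g,j} W125={j} W134={e,j} W135={e,j} W145={e,j} W234={j} W235={h,j} W245={j} W345={e,f,j,k}
  W1234={j} W1235={j} W1245={j} W1345={e,j} W2345={j}
  W12345={j}
components per intersection:
  W1: {d,e,j} {g} {i}
  W2: {a,h} {g} {i} {j}
  W3: {b,e,f,j,k} {h}
  W4: {b,d,e,f,j,k} {c} {g}
  W5: {a,h} {c} {e,f,j} {k}
  W12: {g} {i} {j}
  W13: {e,j}
  W14: {d,e,j} {g}
  W15: {e,j}
  W23: {h} {j}
  W24: {g} {j}
  W25: {a,h} {j}
  W34: {b,e,f,j,k}
  W35: {e,f,j} {h} {k}
  W45: {c} {e,f,j} {k}
  W123: {j}
  W124: {g} {j}
  W125: {j}
  W134: {e,j}
  W135: {e,j}
  W145: {e,j}
  W234: {j}
  W235: {h} {j}
  W245: {j}
  W345: {e,f,j} {k}
  W1234: {j}
  W1235: {j}
  W1245: {j}
  W1345: {e,j}
  W2345: {j}
  W12345: {j}
C dims 16,20,13,5; δ0: rk 11, SNF 1^11; δ1: rk 9, SNF 1^9; δ2: rk 4, SNF 1^4
Ȟ^0: (16−11)−0=5 ⇒ Z^5
Ȟ^1: (20−9)−11=0 ⇒ 0
Ȟ^2: (13−4)−9=0 ⇒ 0


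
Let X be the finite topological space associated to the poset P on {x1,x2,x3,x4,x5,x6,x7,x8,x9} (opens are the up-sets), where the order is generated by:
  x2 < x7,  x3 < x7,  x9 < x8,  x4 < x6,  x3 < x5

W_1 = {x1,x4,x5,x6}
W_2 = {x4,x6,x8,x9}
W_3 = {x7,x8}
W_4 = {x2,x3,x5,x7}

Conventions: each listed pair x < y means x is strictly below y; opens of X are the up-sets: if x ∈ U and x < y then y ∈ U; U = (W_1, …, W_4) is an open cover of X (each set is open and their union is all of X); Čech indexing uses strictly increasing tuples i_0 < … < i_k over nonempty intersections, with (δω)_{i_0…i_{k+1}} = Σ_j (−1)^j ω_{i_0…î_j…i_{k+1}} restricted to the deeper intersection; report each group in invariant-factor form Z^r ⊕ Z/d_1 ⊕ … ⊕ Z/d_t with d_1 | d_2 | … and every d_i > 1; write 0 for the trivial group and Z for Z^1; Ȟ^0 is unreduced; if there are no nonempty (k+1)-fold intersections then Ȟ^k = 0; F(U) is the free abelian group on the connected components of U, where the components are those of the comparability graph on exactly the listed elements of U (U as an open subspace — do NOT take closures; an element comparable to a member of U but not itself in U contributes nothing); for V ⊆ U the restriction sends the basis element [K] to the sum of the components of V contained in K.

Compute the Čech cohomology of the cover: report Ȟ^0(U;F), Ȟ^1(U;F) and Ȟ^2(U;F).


Ȟ^0(U;F) ≅ Z^4, Ȟ^1(U;F) ≅ 0, Ȟ^2(U;F) ≅ 0

cover nerve:
  W12={x4,x6} W14={x5} W23={x8} W34={x7}
components per intersection:
  W1: {x1} {x4,x6} {x5}
  W2: {x4,x6} {x8,x9}
  W3: {x7} {x8}
  W4: {x2,x3,x5,x7}
  W12: {x4,x6}
  W14: {x5}
  W23: {x8}
  W34: {x7}
C dims 8,4; δ0: rk 4, SNF 1^4
Ȟ^0: (8−4)−0=4 ⇒ Z^4
Ȟ^1: (4−0)−4=0 ⇒ 0
Ȟ^2: (0−0)−0=0 ⇒ 0


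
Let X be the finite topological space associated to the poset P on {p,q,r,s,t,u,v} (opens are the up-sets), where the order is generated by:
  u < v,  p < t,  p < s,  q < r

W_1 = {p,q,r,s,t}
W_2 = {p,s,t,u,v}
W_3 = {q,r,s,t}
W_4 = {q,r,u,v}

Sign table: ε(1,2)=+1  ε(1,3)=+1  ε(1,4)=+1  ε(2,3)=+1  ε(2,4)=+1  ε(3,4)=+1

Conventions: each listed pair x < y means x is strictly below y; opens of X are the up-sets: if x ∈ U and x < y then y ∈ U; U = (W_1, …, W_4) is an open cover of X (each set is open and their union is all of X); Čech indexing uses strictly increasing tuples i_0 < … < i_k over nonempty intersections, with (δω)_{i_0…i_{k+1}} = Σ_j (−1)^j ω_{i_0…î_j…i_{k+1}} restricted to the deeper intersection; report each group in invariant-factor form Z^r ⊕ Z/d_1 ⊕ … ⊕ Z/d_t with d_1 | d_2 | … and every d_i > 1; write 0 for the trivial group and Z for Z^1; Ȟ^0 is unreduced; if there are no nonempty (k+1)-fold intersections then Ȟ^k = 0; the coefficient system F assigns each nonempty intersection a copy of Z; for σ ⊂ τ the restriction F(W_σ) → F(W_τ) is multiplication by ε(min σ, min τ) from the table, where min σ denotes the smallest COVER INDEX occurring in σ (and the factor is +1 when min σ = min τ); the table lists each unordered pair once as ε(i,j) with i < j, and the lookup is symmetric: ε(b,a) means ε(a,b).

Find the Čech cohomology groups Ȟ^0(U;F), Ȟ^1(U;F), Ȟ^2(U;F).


Ȟ^0(U;F) ≅ Z, Ȟ^1(U;F) ≅ Z, Ȟ^2(U;F) ≅ 0

nonempty overlaps:
  W12={p,s,t} W13={q,r,s,t} W14={q,r} W23={s,t} W24={u,v} W34={q,r}
  W123={s,t} W134={q,r}
C dims 4,6,2; δ0: rk 3, SNF 1^3; δ1: rk 2, SNF 1^2
degree 0: 4−3−0 = 1 → Ȟ^0 ≅ Z
degree 1: 6−2−3 = 1 → Ȟ^1 ≅ Z
degree 2: 2−0−2 = 0 → Ȟ^2 ≅ 0


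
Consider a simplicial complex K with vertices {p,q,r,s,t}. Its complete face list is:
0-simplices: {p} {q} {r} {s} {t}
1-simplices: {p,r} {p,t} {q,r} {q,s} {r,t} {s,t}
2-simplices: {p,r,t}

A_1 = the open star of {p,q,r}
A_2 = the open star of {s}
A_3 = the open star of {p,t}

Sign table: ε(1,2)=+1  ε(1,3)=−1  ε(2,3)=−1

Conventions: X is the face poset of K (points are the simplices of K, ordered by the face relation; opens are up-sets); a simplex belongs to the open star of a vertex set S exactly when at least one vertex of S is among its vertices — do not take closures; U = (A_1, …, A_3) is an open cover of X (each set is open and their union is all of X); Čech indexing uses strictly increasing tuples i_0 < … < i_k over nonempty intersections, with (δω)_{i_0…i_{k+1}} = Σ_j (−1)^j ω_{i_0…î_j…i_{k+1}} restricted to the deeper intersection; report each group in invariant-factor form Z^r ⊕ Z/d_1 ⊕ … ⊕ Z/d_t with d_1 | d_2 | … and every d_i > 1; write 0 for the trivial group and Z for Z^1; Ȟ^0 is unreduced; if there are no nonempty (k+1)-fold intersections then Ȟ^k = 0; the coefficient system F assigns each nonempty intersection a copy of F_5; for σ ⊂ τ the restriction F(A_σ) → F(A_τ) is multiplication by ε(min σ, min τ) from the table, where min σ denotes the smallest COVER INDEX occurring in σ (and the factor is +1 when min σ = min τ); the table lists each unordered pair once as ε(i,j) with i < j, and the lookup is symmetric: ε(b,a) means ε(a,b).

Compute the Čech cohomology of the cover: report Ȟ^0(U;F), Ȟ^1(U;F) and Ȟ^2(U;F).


Ȟ^0 = Z/5,  Ȟ^1 = Z/5,  Ȟ^2 = 0

nonempty intersections:
  A1={{p},{q},{r},{p,r},{p,t},{q,r},{q,s},{r,t},{p,r,t}} A2={{s},{q,s},{s,t}} A3={{p},{t},{p,r},{p,t},{r,t},{s,t},{p,r,t}}
  A12={{q,s}} A13={{p},{p,r},{p,t},{r,t},{p,r,t}} A23={{s,t}}
C dims 3,3; δ0: rk_F5 2
Ȟ^0: (3−2)−0=1 ⇒ Z/5
Ȟ^1: (3−0)−2=1 ⇒ Z/5
Ȟ^2: (0−0)−0=0 ⇒ 0


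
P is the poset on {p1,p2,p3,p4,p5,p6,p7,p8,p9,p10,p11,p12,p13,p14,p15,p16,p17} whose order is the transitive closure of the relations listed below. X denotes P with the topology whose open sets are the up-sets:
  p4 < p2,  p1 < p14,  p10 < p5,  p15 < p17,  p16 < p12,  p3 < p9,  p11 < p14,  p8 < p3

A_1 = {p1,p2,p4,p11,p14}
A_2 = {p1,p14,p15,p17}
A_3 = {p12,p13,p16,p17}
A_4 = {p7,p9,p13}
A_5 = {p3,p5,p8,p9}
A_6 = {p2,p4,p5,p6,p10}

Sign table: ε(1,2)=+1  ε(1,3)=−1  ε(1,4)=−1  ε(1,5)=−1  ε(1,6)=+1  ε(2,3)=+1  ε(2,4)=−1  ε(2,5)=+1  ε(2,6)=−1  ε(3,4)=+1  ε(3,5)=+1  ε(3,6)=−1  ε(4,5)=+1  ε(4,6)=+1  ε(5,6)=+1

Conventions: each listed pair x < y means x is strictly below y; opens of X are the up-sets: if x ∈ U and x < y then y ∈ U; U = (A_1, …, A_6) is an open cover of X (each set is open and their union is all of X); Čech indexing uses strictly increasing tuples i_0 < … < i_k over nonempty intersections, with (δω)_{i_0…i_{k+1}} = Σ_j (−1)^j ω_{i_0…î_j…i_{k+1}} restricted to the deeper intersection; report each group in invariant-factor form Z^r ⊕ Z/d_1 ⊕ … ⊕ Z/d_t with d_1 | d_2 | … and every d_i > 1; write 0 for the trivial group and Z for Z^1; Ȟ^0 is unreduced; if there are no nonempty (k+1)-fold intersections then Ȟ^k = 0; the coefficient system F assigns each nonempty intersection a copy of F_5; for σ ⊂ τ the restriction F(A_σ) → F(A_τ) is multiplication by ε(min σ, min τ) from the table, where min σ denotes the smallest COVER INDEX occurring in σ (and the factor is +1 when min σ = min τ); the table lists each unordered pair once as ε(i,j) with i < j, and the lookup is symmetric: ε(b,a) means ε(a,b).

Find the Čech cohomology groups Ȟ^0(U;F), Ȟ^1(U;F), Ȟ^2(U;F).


cover nerve:
  A12={p1,p14} A16={p2,p4} A23={p17} A34={p13} A45={p9} A56={p5}
C dims 6,6; δ0: rk_F5 5
Ȟ^0: (6−5)−0=1 ⇒ Z/5
Ȟ^1: (6−0)−5=1 ⇒ Z/5
Ȟ^2: (0−0)−0=0 ⇒ 0

Ȟ^0(U;F) ≅ Z/5,  Ȟ^1(U;F) ≅ Z/5,  Ȟ^2(U;F) ≅ 0


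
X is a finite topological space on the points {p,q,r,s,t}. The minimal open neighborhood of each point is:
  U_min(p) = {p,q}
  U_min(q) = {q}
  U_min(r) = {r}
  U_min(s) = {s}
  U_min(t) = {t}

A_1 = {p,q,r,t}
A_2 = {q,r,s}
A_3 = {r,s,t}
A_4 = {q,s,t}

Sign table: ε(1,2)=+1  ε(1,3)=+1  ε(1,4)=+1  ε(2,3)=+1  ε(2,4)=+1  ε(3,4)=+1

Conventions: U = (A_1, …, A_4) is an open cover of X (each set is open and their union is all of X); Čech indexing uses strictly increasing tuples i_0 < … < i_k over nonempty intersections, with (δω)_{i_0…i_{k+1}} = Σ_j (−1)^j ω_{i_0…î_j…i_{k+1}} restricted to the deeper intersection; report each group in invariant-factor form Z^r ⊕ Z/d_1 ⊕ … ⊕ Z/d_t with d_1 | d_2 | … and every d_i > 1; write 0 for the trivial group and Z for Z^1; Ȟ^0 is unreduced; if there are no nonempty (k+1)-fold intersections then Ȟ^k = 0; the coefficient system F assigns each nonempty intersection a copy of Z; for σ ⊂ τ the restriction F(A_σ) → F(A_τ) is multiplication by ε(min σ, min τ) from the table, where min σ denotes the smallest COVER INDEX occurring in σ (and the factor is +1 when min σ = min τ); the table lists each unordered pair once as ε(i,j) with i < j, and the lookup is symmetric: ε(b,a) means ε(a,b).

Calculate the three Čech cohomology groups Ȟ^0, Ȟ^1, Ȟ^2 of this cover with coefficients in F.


nerve of the cover:
  A12={q,r} A13={r,t} A14={q,t} A23={r,s} A24={q,s} A34={s,t}
  A123={r} A124={q} A134={t} A234={s}
C dims 4,6,4; δ0: rk 3, SNF 1^3; δ1: rk 3, SNF 1^3
Ȟ^0 = (4 − 3) − 0 = 1, so Ȟ^0 ≅ Z
Ȟ^1 = (6 − 3) − 3 = 0, so Ȟ^1 ≅ 0
Ȟ^2 = (4 − 0) − 3 = 1, so Ȟ^2 ≅ Z

Ȟ^0 ≅ Z, Ȟ^1 ≅ 0, Ȟ^2 ≅ Z


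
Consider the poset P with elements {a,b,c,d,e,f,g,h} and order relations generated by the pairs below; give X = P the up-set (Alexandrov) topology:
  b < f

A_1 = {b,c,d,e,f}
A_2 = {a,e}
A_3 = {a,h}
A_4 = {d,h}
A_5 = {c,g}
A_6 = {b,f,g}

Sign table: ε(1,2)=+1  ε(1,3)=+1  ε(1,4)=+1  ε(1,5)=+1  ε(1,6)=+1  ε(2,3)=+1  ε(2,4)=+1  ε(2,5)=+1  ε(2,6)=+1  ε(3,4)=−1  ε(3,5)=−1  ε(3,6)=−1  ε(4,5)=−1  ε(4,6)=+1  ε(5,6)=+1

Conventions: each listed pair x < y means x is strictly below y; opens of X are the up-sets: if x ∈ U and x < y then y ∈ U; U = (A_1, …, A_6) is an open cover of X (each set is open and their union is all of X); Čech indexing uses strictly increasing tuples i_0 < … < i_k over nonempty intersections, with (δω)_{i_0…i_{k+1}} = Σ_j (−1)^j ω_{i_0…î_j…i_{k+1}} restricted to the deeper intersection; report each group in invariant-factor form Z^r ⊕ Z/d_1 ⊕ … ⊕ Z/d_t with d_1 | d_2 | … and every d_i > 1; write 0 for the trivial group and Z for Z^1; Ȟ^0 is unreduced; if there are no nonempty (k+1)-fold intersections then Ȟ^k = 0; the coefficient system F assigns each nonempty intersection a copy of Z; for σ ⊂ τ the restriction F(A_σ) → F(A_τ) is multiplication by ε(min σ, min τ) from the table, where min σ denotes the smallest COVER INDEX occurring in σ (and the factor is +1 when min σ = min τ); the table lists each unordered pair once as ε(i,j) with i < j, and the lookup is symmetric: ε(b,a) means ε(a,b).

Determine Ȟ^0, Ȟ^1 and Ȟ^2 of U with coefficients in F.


Ȟ^0(U;F) ≅ 0,  Ȟ^1(U;F) ≅ Z ⊕ Z/2,  Ȟ^2(U;F) ≅ 0

intersection data:
  A12={e} A14={d} A15={c} A16={b,f} A23={a} A34={h} A56={g}
C dims 6,7; δ0: rk 6, SNF 1^5·2
Ȟ^0 = (6 − 6) − 0 = 0, so Ȟ^0 ≅ 0
Ȟ^1 = (7 − 0) − 6 = 1 plus torsion [2], so Ȟ^1 ≅ Z ⊕ Z/2
Ȟ^2 = (0 − 0) − 0 = 0, so Ȟ^2 ≅ 0


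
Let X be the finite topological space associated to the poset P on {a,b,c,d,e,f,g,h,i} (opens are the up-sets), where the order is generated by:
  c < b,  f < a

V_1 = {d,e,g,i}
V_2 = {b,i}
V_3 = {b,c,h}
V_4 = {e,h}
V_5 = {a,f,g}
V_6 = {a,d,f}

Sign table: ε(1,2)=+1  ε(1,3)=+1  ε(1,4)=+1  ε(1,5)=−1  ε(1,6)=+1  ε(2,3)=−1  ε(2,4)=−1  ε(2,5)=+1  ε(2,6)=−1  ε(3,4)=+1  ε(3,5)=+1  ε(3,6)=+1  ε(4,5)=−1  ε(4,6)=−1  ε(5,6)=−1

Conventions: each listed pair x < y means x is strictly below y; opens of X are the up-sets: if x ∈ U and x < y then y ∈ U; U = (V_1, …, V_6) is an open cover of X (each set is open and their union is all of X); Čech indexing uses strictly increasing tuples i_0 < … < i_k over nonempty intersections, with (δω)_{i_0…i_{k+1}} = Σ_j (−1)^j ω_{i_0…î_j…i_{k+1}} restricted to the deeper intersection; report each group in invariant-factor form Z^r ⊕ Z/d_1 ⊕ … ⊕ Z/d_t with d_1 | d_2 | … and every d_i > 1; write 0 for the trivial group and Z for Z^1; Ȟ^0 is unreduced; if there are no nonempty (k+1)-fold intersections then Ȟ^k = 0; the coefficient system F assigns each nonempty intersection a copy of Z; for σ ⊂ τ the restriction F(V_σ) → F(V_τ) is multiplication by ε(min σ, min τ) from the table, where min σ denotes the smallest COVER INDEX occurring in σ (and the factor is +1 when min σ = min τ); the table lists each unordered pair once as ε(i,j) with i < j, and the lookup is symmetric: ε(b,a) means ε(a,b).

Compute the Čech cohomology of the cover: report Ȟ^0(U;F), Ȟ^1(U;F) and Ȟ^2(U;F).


nerve of the cover:
  V12={i} V14={e} V15={g} V16={d} V23={b} V34={h} V56={a,f}
C dims 6,7; δ0: rk 6, SNF 1^5·2
Ȟ^0 = (6 − 6) − 0 = 0, so Ȟ^0 ≅ 0
Ȟ^1 = (7 − 0) − 6 = 1 plus torsion [2], so Ȟ^1 ≅ Z ⊕ Z/2
Ȟ^2 = (0 − 0) − 0 = 0, so Ȟ^2 ≅ 0

Ȟ^0(U;F) ≅ 0, Ȟ^1(U;F) ≅ Z ⊕ Z/2, Ȟ^2(U;F) ≅ 0


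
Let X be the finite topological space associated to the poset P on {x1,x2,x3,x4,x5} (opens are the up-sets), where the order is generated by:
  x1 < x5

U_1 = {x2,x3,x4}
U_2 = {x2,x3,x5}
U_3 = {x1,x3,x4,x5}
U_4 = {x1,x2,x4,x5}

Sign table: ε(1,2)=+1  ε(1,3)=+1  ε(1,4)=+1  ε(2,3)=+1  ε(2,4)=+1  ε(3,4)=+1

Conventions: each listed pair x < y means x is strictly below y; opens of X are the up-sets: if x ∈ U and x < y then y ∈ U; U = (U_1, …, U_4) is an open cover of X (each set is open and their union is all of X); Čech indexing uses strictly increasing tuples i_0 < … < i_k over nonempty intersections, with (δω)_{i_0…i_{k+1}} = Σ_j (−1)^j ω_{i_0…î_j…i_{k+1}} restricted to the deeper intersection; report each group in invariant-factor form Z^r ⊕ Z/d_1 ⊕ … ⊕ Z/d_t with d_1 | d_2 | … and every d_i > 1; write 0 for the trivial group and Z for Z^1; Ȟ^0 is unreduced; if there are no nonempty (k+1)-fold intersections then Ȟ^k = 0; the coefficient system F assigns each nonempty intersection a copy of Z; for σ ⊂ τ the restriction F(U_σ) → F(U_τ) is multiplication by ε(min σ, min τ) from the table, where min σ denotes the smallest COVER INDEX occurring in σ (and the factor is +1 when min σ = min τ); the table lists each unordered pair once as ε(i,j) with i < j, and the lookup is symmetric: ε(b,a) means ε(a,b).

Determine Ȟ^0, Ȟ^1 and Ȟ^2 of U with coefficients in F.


Ȟ^0 = Z,  Ȟ^1 = 0,  Ȟ^2 = Z

cover nerve:
  U12={x2,x3} U13={x3,x4} U14={x2,x4} U23={x3,x5} U24={x2,x5} U34={x1,x4,x5}
  U123={x3} U124={x2} U134={x4} U234={x5}
C dims 4,6,4; δ0: rk 3, SNF 1^3; δ1: rk 3, SNF 1^3
Ȟ^0: (4−3)−0=1 ⇒ Z
Ȟ^1: (6−3)−3=0 ⇒ 0
Ȟ^2: (4−0)−3=1 ⇒ Z


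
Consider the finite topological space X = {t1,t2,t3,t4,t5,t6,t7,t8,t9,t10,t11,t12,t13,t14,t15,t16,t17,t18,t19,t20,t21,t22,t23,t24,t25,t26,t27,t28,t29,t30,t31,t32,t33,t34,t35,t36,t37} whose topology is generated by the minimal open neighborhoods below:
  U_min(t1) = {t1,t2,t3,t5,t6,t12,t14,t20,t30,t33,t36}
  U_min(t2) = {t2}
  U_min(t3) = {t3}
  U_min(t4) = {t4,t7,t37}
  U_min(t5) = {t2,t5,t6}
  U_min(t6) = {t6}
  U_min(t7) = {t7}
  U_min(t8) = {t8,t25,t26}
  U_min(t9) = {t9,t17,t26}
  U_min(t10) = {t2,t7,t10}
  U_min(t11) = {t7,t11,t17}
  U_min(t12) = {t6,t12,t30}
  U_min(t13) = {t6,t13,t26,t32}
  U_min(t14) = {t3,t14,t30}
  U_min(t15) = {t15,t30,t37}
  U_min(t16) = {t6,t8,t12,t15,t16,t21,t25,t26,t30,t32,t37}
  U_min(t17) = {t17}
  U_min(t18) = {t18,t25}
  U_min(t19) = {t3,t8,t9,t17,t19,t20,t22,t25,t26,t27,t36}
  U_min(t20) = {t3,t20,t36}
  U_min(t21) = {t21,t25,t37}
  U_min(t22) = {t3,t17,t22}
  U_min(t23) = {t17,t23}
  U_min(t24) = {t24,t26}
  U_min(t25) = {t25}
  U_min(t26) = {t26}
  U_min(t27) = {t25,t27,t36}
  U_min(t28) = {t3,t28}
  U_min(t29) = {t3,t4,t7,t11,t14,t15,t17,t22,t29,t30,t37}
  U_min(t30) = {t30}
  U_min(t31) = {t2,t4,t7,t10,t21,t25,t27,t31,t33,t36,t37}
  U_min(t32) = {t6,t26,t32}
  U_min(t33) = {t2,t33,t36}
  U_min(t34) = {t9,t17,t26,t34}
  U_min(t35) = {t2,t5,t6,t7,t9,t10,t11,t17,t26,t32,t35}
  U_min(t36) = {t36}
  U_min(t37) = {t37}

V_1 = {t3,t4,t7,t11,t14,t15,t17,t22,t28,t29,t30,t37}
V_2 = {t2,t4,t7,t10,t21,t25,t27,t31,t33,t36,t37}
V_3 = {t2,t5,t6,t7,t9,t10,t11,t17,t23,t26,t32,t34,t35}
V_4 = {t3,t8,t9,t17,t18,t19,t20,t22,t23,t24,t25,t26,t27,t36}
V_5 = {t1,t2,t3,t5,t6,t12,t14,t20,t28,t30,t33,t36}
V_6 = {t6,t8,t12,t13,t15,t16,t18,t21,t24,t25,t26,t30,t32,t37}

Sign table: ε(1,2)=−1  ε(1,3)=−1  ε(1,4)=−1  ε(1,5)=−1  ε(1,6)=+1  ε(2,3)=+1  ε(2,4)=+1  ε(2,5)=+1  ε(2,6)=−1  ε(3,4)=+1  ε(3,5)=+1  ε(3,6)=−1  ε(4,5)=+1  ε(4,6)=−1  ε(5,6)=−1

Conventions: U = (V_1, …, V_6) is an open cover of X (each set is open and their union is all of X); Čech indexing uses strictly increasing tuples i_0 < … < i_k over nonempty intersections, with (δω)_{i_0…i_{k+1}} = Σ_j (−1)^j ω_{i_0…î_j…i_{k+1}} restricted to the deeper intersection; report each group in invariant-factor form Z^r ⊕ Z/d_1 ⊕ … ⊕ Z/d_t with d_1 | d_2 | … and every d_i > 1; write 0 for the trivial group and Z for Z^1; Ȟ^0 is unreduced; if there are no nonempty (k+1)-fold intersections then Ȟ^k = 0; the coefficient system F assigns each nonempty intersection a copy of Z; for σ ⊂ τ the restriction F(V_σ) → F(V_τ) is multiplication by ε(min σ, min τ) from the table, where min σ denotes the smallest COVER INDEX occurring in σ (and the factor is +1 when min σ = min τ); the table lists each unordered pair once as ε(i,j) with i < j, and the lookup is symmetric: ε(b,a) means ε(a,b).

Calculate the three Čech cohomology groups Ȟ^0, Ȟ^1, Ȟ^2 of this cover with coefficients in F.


Ȟ^0(U;F) ≅ Z; Ȟ^1(U;F) ≅ 0; Ȟ^2(U;F) ≅ Z/2

nerve simplices:
  V12={t4,t7,t37} V13={t7,t11,t17} V14={t3,t17,t22} V15={t3,t14,t28,t30} V16={t15,t30,t37} V23={t2,t7,t10} V24={t25,t27,t36} V25={t2,t33,t36} V26={t21,t25,t37} V34={t9,t17,t23,t26} V35={t2,t5,t6} V36={t6,t26,t32} V45={t3,t20,t36} V46={t8,t18,t24,t25,t26} V56={t6,t12,t30}
  V123={t7} V126={t37} V134={t17} V145={t3} V156={t30} V235={t2} V245={t36} V246={t25} V346={t26} V356={t6}
C dims 6,15,10; δ0: rk 5, SNF 1^5; δ1: rk 10, SNF 1^9·2
degree 0: 6−5−0 = 1 → Ȟ^0 ≅ Z
degree 1: 15−10−5 = 0 → Ȟ^1 ≅ 0
degree 2: 10−0−10 = 0 plus torsion [2] → Ȟ^2 ≅ Z/2


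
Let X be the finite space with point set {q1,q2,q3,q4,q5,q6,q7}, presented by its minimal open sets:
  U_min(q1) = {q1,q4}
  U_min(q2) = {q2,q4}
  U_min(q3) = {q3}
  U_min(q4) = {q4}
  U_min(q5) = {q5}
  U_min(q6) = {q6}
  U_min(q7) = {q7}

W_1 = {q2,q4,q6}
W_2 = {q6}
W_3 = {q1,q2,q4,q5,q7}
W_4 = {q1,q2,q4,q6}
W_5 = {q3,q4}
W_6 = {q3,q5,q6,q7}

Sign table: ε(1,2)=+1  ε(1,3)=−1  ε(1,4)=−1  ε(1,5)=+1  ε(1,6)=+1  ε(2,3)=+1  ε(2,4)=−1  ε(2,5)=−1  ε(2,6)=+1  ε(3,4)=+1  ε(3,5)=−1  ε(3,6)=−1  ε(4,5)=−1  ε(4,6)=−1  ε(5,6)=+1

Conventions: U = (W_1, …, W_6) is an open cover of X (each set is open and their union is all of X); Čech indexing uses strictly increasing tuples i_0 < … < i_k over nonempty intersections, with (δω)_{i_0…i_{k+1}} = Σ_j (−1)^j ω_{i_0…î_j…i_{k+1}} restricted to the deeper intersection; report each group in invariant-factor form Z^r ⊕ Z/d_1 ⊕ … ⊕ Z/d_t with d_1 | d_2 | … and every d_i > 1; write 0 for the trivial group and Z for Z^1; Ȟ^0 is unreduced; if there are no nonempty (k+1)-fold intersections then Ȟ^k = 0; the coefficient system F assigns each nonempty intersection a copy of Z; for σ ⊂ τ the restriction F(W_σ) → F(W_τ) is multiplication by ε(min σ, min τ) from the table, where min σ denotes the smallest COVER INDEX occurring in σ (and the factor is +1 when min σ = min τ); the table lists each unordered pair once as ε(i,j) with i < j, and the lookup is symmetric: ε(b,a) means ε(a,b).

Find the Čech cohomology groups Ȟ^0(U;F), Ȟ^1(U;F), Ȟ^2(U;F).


Ȟ^0(U;F) ≅ Z; Ȟ^1(U;F) ≅ Z^2; Ȟ^2(U;F) ≅ 0

nerve simplices:
  W12={q6} W13={q2,q4} W14={q2,q4,q6} W15={q4} W16={q6} W24={q6} W26={q6} W34={q1,q2,q4} W35={q4} W36={q5,q7} W45={q4} W46={q6} W56={q3}
  W124={q6} W126={q6} W134={q2,q4} W135={q4} W145={q4} W146={q6} W246={q6} W345={q4}
  W1246={q6} W1345={q4}
C dims 6,13,8,2; δ0: rk 5, SNF 1^5; δ1: rk 6, SNF 1^6; δ2: rk 2, SNF 1^2
degree 0: 6−5−0 = 1 → Ȟ^0 ≅ Z
degree 1: 13−6−5 = 2 → Ȟ^1 ≅ Z^2
degree 2: 8−2−6 = 0 → Ȟ^2 ≅ 0


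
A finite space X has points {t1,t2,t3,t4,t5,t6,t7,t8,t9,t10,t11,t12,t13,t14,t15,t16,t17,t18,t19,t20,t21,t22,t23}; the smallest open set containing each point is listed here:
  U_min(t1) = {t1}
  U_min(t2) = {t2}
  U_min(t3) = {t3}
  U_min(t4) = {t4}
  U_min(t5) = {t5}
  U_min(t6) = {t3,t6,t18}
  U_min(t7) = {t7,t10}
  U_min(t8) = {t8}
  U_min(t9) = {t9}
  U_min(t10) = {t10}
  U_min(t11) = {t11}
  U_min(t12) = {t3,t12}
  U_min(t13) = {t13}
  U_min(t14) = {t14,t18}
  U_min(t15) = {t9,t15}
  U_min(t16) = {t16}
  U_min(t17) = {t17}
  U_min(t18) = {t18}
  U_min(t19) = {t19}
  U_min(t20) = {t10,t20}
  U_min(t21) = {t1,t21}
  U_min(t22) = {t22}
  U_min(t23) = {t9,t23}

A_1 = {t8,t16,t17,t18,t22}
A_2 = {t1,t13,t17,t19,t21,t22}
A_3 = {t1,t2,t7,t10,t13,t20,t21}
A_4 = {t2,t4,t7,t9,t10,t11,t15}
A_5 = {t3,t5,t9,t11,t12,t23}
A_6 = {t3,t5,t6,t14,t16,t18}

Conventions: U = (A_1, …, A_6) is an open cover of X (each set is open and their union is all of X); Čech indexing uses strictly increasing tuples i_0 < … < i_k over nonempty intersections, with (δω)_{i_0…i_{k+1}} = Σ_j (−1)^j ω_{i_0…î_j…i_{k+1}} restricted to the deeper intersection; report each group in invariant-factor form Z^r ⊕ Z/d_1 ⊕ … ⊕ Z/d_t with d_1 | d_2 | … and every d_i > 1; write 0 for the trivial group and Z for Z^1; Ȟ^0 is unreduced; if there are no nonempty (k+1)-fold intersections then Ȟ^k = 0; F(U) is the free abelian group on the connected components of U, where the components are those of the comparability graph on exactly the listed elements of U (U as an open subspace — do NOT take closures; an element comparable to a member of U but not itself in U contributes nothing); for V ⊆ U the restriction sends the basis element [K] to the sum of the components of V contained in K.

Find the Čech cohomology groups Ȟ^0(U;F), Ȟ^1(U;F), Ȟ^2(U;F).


Ȟ^0 = Z^14; Ȟ^1 = 0; Ȟ^2 = 0

cover nerve:
  A12={t17,t22} A16={t16,t18} A23={t1,t13,t21} A34={t2,t7,t10} A45={t9,t11} A56={t3,t5}
components per intersection:
  A1: {t8} {t16} {t17} {t18} {t22}
  A2: {t1,t21} {t13} {t17} {t19} {t22}
  A3: {t1,t21} {t2} {t7,t10,t20} {t13}
  A4: {t2} {t4} {t7,t10} {t9,t15} {t11}
  A5: {t3,t12} {t5} {t9,t23} {t11}
  A6: {t3,t6,t14,t18} {t5} {t16}
  A12: {t17} {t22}
  A16: {t16} {t18}
  A23: {t1,t21} {t13}
  A34: {t2} {t7,t10}
  A45: {t9} {t11}
  A56: {t3} {t5}
C dims 26,12; δ0: rk 12, SNF 1^12
Ȟ^0: (26−12)−0=14 ⇒ Z^14
Ȟ^1: (12−0)−12=0 ⇒ 0
Ȟ^2: (0−0)−0=0 ⇒ 0


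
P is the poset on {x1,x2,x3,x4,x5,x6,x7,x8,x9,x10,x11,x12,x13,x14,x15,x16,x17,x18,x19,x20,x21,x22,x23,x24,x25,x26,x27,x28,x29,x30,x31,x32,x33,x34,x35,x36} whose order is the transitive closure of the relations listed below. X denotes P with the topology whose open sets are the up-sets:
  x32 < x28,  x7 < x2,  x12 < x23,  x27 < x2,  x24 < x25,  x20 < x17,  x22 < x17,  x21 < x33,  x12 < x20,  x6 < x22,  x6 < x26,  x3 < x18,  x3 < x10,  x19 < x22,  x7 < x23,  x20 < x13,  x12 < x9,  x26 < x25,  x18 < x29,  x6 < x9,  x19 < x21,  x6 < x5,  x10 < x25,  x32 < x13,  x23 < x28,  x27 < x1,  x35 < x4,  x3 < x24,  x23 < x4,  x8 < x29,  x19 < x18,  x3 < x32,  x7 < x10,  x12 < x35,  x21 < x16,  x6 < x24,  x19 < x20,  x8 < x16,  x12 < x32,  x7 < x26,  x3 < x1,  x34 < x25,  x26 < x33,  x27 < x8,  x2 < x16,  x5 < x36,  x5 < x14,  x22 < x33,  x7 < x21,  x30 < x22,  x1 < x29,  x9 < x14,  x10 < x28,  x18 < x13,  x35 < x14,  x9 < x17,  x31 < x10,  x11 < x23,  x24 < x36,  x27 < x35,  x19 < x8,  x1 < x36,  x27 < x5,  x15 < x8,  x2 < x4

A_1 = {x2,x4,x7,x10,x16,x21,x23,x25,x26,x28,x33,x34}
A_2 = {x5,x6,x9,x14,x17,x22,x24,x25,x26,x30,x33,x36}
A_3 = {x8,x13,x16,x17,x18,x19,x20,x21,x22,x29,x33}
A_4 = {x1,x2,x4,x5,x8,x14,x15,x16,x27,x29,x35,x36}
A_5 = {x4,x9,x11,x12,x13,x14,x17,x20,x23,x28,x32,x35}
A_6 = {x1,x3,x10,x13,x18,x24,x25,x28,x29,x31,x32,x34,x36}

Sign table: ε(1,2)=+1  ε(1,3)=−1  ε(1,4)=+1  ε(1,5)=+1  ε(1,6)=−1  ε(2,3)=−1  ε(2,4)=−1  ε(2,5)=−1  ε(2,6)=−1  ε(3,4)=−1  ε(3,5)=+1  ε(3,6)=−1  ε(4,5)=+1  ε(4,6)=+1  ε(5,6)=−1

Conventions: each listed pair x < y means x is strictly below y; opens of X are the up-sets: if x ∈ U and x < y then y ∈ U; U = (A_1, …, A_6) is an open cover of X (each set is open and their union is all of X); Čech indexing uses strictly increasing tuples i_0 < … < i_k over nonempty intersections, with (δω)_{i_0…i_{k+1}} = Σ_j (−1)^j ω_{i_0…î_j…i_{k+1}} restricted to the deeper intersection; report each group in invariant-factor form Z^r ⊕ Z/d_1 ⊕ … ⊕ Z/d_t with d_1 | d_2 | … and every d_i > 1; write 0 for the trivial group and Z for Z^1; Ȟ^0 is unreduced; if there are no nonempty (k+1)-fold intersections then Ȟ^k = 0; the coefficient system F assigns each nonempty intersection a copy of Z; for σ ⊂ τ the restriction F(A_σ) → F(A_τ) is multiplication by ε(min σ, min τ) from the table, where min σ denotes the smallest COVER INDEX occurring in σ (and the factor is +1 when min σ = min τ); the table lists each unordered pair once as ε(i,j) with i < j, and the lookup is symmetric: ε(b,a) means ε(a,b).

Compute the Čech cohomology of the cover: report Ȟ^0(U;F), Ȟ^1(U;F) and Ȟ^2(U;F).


nerve simplices:
  A12={x25,x26,x33} A13={x16,x21,x33} A14={x2,x4,x16} A15={x4,x23,x28} A16={x10,x25,x28,x34} A23={x17,x22,x33} A24={x5,x14,x36} A25={x9,x14,x17} A26={x24,x25,x36} A34={x8,x16,x29} A35={x13,x17,x20} A36={x13,x18,x29} A45={x4,x14,x35} A46={x1,x29,x36} A56={x13,x28,x32}
  A123={x33} A126={x25} A134={x16} A145={x4} A156={x28} A235={x17} A245={x14} A246={x36} A346={x29} A356={x13}
C dims 6,15,10; δ0: rk 6, SNF 1^5·2; δ1: rk 9, SNF 1^9
degree 0: 6−6−0 = 0 → Ȟ^0 ≅ 0
degree 1: 15−9−6 = 0 plus torsion [2] → Ȟ^1 ≅ Z/2
degree 2: 10−0−9 = 1 → Ȟ^2 ≅ Z

Ȟ^0(U;F) ≅ 0, Ȟ^1(U;F) ≅ Z/2, Ȟ^2(U;F) ≅ Z


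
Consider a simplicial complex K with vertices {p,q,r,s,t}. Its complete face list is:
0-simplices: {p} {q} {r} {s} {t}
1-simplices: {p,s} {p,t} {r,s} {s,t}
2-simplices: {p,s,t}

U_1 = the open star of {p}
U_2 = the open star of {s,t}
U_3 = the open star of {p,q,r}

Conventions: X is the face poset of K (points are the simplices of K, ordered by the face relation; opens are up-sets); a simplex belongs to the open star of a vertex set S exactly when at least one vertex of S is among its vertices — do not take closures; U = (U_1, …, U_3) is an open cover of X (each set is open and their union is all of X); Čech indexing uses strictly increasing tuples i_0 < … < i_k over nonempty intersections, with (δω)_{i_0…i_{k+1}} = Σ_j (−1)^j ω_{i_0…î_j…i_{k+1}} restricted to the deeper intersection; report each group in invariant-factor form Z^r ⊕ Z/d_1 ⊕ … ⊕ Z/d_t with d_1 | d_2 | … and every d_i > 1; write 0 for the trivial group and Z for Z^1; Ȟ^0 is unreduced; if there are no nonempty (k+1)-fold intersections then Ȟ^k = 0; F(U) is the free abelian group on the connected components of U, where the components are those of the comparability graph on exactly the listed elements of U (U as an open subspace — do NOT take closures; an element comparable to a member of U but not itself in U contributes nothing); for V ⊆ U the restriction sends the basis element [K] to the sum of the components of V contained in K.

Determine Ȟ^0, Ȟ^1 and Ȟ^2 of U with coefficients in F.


Ȟ^0 = Z^2,  Ȟ^1 = 0,  Ȟ^2 = 0

nonempty overlaps:
  U1={{p},{p,s},{p,t},{p,s,t}} U2={{s},{t},{p,s},{p,t},{r,s},{s,t},{p,s,t}} U3={{p},{q},{r},{p,s},{p,t},{r,s},{p,s,t}}
  U12={{p,s},{p,t},{p,s,t}} U13={{p},{p,s},{p,t},{p,s,t}} U23={{p,s},{p,t},{r,s},{p,s,t}}
  U123={{p,s},{p,t},{p,s,t}}
components per intersection:
  U1: {{p},{p,s},{p,t},{p,s,t}}
  U2: {{s},{t},{p,s},{p,t},{r,s},{s,t},{p,s,t}}
  U3: {{p},{p,s},{p,t},{p,s,t}} {{q}} {{r},{r,s}}
  U12: {{p,s},{p,t},{p,s,t}}
  U13: {{p},{p,s},{p,t},{p,s,t}}
  U23: {{p,s},{p,t},{p,s,t}} {{r,s}}
  U123: {{p,s},{p,t},{p,s,t}}
C dims 5,4,1; δ0: rk 3, SNF 1^3; δ1: rk 1, SNF 1^1
degree 0: 5−3−0 = 2 → Ȟ^0 ≅ Z^2
degree 1: 4−1−3 = 0 → Ȟ^1 ≅ 0
degree 2: 1−0−1 = 0 → Ȟ^2 ≅ 0


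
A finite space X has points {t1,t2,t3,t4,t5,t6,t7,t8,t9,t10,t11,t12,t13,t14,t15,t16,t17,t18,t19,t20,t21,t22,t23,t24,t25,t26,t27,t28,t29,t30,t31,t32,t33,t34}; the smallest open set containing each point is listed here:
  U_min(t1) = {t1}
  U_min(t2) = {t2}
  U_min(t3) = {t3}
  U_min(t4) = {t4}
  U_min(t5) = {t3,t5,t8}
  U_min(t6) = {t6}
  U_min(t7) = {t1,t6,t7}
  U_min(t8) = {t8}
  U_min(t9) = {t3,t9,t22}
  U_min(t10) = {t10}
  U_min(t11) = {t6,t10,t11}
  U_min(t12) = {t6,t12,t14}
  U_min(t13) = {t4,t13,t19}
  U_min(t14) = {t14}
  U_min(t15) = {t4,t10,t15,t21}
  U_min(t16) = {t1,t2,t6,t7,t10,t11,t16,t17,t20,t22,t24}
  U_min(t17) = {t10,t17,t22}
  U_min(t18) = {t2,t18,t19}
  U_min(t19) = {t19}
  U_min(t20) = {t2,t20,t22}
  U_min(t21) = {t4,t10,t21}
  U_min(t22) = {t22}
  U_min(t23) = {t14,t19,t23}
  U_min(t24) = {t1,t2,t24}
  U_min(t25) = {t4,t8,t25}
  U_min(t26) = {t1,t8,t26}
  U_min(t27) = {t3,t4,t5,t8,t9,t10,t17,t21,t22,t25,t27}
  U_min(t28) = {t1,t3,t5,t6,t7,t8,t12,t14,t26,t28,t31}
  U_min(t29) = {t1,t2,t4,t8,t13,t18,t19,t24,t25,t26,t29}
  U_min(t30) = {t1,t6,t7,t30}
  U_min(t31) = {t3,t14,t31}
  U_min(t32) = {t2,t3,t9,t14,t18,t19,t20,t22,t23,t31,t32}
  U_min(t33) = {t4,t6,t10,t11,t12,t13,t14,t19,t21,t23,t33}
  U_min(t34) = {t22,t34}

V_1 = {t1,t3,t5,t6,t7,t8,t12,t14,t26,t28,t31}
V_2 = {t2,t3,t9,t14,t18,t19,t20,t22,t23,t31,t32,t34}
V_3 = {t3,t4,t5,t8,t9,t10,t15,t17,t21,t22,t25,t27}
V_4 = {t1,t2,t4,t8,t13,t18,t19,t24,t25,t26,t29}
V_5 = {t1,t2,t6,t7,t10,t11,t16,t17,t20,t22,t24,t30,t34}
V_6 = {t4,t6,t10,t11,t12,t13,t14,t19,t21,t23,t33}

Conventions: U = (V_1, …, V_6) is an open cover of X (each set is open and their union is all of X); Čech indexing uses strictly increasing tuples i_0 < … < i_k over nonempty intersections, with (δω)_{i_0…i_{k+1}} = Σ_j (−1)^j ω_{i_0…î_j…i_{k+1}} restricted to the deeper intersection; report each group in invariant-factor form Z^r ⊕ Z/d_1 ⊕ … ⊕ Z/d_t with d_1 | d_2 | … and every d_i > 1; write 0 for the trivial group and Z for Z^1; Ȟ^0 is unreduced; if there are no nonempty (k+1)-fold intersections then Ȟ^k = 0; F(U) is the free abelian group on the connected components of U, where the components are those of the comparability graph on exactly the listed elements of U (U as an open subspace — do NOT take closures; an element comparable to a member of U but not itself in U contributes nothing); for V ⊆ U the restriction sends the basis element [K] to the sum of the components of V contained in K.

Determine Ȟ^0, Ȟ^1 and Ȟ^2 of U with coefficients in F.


nonempty overlaps:
  V12={t3,t14,t31} V13={t3,t5,t8} V14={t1,t8,t26} V15={t1,t6,t7} V16={t6,t12,t14} V23={t3,t9,t22} V24={t2,t18,t19} V25={t2,t20,t22,t34} V26={t14,t19,t23} V34={t4,t8,t25} V35={t10,t17,t22} V36={t4,t10,t21} V45={t1,t2,t24} V46={t4,t13,t19} V56={t6,t10,t11}
  V123={t3} V126={t14} V134={t8} V145={t1} V156={t6} V235={t22} V245={t2} V246={t19} V346={t4} V356={t10}
components per intersection:
  V1: {t1,t3,t5,t6,t7,t8,t12,t14,t26,t28,t31}
  V2: {t2,t3,t9,t14,t18,t19,t20,t22,t23,t31,t32,t34}
  V3: {t3,t4,t5,t8,t9,t10,t15,t17,t21,t22,t25,t27}
  V4: {t1,t2,t4,t8,t13,t18,t19,t24,t25,t26,t29}
  V5: {t1,t2,t6,t7,t10,t11,t16,t17,t20,t22,t24,t30,t34}
  V6: {t4,t6,t10,t11,t12,t13,t14,t19,t21,t23,t33}
  V12: {t3,t14,t31}
  V13: {t3,t5,t8}
  V14: {t1,t8,t26}
  V15: {t1,t6,t7}
  V16: {t6,t12,t14}
  V23: {t3,t9,t22}
  V24: {t2,t18,t19}
  V25: {t2,t20,t22,t34}
  V26: {t14,t19,t23}
  V34: {t4,t8,t25}
  V35: {t10,t17,t22}
  V36: {t4,t10,t21}
  V45: {t1,t2,t24}
  V46: {t4,t13,t19}
  V56: {t6,t10,t11}
  V123: {t3}
  V126: {t14}
  V134: {t8}
  V145: {t1}
  V156: {t6}
  V235: {t22}
  V245: {t2}
  V246: {t19}
  V346: {t4}
  V356: {t10}
C dims 6,15,10; δ0: rk 5, SNF 1^5; δ1: rk 10, SNF 1^9·2
degree 0: 6−5−0 = 1 → Ȟ^0 ≅ Z
degree 1: 15−10−5 = 0 → Ȟ^1 ≅ 0
degree 2: 10−0−10 = 0 plus torsion [2] → Ȟ^2 ≅ Z/2

Ȟ^0(U;F) ≅ Z; Ȟ^1(U;F) ≅ 0; Ȟ^2(U;F) ≅ Z/2
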